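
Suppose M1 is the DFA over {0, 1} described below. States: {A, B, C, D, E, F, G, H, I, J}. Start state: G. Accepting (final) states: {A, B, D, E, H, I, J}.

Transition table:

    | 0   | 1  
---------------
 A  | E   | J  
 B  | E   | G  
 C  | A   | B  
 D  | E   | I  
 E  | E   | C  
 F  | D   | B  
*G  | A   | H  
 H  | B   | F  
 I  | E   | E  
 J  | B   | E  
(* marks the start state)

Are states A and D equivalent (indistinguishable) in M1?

Yes

Start with accepting vs non-accepting: {A,B,D,E,H,I,J} | {C,F,G}.
Refine {A,B,D,E,H,I,J} on symbol 1: members go to different blocks, giving {A,D,I,J} and {B,E,H}.
Refine {A,D,I,J} on symbol 1: members go to different blocks, giving {A,D} and {I,J}.
No further refinement is possible. Final partition (4 blocks): {A,D} | {C,F,G} | {B,E,H} | {I,J}.
A and D lie in the same block of the stable partition, so they are equivalent — no string distinguishes them.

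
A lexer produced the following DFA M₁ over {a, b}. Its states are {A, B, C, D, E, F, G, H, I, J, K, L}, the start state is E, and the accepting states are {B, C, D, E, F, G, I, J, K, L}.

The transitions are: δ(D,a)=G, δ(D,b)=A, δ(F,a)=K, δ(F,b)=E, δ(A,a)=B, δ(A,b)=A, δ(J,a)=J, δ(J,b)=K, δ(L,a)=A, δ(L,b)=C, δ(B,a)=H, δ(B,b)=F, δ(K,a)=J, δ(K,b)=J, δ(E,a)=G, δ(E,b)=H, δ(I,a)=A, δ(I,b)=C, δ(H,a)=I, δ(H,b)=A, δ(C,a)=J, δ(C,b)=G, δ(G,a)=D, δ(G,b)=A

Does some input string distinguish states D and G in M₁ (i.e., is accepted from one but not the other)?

No

First remove the unreachable states {L}; 11 states remain.
P0 = {B,C,D,E,F,G,I,J,K} | {A,H}.
On input a, block {B,C,D,E,F,G,I,J,K} splits into {C,D,E,F,G,J,K} and {B,I}.
Split {C,D,E,F,G,J,K} by δ(·,b) → {C,F,J,K} and {D,E,G}.
Split {C,F,J,K} by δ(·,b) → {C,F} and {J,K}.
No further refinement is possible. Final partition (5 blocks): {C,F} | {A,H} | {B,I} | {D,E,G} | {J,K}.
D and G lie in the same block of the stable partition, so they are equivalent — no string distinguishes them.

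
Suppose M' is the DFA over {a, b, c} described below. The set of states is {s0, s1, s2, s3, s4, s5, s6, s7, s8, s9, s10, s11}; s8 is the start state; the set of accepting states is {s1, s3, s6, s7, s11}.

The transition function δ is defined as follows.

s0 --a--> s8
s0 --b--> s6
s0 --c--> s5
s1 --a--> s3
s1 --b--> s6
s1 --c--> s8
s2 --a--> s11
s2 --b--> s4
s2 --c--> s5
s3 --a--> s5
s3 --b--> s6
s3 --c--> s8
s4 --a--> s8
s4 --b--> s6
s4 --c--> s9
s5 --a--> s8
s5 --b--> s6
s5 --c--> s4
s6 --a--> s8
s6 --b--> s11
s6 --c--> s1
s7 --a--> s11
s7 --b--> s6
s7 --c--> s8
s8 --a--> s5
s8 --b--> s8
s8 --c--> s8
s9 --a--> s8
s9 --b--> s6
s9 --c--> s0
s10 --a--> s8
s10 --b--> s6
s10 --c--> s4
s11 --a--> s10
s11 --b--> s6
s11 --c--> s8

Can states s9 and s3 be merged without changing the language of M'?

No

States {s2,s7} cannot be reached from the start state, so discard them.
Initial partition by acceptance: {s1,s3,s6,s11} | {s0,s4,s5,s8,s9,s10}.
On input a, block {s1,s3,s6,s11} splits into {s3,s6,s11} and {s1}.
Split {s3,s6,s11} by δ(·,c) → {s3,s11} and {s6}.
Split {s0,s4,s5,s8,s9,s10} by δ(·,b) → {s0,s4,s5,s9,s10} and {s8}.
No further refinement is possible. Final partition (5 blocks): {s3,s11} | {s0,s4,s5,s9,s10} | {s1} | {s6} | {s8}.
s9 and s3 end up in different blocks, so they are distinguishable. For instance, the string 'ε' is accepted from only s3.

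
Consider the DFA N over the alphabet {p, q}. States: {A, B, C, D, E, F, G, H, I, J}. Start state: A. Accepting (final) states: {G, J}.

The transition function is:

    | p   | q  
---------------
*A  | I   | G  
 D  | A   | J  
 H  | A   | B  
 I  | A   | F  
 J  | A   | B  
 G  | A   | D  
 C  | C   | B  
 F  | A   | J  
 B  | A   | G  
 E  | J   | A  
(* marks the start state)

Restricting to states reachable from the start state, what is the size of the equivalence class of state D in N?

Reachable states from the start: {A,B,D,F,G,I,J}. Unreachable: {C,E,H} — drop them.
Start with accepting vs non-accepting: {G,J} | {A,B,D,F,I}.
Refine {A,B,D,F,I} on symbol q: members go to different blocks, giving {A,B,D,F} and {I}.
On input p, block {A,B,D,F} splits into {B,D,F} and {A}.
Stable partition: {G,J} | {B,D,F} | {I} | {A} — 4 equivalence classes.
The equivalence class containing D is {B,D,F}, of size 3.

3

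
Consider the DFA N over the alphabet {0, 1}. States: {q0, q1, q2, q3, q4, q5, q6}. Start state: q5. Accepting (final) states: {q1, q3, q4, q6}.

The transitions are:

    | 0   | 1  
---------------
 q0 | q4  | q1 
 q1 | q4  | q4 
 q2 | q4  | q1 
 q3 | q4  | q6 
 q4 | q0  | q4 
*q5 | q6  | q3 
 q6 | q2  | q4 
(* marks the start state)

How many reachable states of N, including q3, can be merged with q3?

Every state is reachable, so we keep all 7.
Start with accepting vs non-accepting: {q1,q3,q4,q6} | {q0,q2,q5}.
On input 0, block {q1,q3,q4,q6} splits into {q1,q3} and {q4,q6}.
Stable partition: {q1,q3} | {q0,q2,q5} | {q4,q6} — 3 equivalence classes.
State q3 belongs to the block {q1,q3}, which has 2 states.

2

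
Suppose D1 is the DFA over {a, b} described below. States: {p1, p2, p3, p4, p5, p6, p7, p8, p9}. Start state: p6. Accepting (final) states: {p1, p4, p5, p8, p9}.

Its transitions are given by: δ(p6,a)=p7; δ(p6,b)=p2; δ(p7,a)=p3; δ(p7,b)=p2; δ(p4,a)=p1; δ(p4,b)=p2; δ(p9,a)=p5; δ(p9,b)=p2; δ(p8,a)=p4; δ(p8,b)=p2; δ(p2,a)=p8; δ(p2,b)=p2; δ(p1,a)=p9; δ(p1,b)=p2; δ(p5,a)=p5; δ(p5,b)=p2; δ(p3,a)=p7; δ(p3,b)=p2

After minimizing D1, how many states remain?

3

All states are reachable from the start state.
Start with accepting vs non-accepting: {p1,p4,p5,p8,p9} | {p2,p3,p6,p7}.
On input a, block {p2,p3,p6,p7} splits into {p3,p6,p7} and {p2}.
Stable partition: {p1,p4,p5,p8,p9} | {p3,p6,p7} | {p2} — 3 equivalence classes.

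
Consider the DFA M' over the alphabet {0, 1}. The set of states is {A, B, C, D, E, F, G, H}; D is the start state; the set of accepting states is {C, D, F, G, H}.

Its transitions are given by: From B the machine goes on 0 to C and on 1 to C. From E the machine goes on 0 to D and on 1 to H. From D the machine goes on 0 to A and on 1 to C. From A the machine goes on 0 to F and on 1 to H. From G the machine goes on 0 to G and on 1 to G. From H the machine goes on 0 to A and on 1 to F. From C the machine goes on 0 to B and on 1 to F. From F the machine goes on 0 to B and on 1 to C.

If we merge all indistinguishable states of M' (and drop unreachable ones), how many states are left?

2

First remove the unreachable states {E,G}; 6 states remain.
Initial partition by acceptance: {C,D,F,H} | {A,B}.
Stable partition: {C,D,F,H} | {A,B} — 2 equivalence classes.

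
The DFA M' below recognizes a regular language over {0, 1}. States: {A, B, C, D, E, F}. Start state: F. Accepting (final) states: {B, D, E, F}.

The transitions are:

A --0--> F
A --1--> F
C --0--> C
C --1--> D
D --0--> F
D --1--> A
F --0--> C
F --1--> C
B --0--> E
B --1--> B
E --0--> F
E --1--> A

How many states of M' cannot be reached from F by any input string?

BFS from F reaches {A, C, D, F}; the 2 state(s) B, E are never visited.

2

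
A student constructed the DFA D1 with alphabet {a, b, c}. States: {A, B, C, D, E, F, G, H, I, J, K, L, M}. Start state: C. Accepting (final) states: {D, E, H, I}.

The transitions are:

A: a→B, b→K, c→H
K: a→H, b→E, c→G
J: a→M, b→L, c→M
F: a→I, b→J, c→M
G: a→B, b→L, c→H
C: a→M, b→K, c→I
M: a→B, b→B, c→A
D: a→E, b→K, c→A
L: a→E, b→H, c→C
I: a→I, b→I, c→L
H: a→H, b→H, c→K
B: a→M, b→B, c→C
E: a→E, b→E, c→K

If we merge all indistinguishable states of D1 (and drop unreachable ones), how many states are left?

4

States {D,F,J} cannot be reached from the start state, so discard them.
P0 = {E,H,I} | {A,B,C,G,K,L,M}.
Split {A,B,C,G,K,L,M} by δ(·,a) → {A,B,C,G,M} and {K,L}.
Refine {A,B,C,G,M} on symbol b: members go to different blocks, giving {A,C,G} and {B,M}.
No further refinement is possible. Final partition (4 blocks): {E,H,I} | {A,C,G} | {K,L} | {B,M}.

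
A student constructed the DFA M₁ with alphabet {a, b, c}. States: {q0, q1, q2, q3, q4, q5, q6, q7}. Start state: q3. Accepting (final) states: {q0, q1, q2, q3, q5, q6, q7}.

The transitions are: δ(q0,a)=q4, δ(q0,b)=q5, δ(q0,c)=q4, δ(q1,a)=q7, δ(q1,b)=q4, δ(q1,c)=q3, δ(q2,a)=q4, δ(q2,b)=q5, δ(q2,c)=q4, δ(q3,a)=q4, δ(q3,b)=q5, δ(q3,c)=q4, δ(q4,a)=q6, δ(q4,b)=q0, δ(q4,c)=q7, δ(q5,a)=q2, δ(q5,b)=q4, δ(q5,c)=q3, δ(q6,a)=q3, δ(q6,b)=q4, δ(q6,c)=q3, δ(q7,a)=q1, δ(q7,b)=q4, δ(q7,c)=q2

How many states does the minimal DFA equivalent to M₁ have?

4

P0 = {q0,q1,q2,q3,q5,q6,q7} | {q4}.
Split {q0,q1,q2,q3,q5,q6,q7} by δ(·,a) → {q1,q5,q6,q7} and {q0,q2,q3}.
On input a, block {q1,q5,q6,q7} splits into {q1,q7} and {q5,q6}.
The partition is now stable with 4 blocks: {q1,q7} | {q4} | {q0,q2,q3} | {q5,q6}.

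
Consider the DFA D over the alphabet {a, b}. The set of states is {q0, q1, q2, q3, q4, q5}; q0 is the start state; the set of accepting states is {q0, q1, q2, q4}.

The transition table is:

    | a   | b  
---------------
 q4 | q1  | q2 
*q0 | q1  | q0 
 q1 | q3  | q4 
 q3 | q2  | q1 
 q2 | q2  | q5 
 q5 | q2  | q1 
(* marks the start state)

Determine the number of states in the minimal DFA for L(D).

5

Every state is reachable, so we keep all 6.
Initial partition by acceptance: {q0,q1,q2,q4} | {q3,q5}.
Refine {q0,q1,q2,q4} on symbol a: members go to different blocks, giving {q0,q2,q4} and {q1}.
Refine {q0,q2,q4} on symbol a: members go to different blocks, giving {q0,q4} and {q2}.
On input b, block {q0,q4} splits into {q0} and {q4}.
No further refinement is possible. Final partition (5 blocks): {q0} | {q3,q5} | {q1} | {q2} | {q4}.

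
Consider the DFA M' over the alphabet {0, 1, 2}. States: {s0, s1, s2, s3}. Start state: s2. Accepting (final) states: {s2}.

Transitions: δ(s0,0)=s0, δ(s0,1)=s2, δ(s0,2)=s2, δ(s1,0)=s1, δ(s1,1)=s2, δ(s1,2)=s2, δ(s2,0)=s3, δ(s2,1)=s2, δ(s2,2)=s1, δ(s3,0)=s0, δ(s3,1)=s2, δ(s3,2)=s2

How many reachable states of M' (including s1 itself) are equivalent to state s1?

Every state is reachable, so we keep all 4.
P0 = {s2} | {s0,s1,s3}.
Stable partition: {s2} | {s0,s1,s3} — 2 equivalence classes.
State s1 belongs to the block {s0,s1,s3}, which has 3 states.

3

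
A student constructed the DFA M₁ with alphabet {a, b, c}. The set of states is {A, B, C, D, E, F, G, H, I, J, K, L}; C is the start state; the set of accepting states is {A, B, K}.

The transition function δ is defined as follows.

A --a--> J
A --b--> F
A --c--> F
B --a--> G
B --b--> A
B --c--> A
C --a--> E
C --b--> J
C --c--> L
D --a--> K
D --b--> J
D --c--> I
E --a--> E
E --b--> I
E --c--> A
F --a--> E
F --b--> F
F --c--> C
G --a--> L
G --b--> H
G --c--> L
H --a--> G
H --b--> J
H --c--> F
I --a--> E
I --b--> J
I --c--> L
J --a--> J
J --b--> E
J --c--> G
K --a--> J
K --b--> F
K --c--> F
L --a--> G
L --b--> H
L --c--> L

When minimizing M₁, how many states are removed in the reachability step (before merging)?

3

Starting at C and following transitions, the reachable set is {A, C, E, F, G, H, I, J, L}. That leaves B, D, K unreachable — 3 in total.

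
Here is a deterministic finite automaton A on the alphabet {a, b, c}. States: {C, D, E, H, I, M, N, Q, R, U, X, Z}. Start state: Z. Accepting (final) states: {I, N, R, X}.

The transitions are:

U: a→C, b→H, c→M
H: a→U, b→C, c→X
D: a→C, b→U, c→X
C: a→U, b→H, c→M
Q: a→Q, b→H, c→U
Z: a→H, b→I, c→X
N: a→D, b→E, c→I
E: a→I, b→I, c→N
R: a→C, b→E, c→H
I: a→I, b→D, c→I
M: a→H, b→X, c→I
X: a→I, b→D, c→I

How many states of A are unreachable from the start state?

4

Starting at Z and following transitions, the reachable set is {C, D, H, I, M, U, X, Z}. That leaves E, N, Q, R unreachable — 4 in total.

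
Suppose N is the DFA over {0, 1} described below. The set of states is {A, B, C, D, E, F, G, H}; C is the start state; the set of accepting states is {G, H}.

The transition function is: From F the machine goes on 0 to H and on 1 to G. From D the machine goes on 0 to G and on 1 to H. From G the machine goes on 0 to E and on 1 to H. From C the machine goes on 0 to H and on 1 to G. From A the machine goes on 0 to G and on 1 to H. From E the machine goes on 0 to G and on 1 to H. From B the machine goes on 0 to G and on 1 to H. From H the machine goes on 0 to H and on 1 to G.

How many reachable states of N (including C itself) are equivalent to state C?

1

Reachable states from the start: {C,E,G,H}. Unreachable: {A,B,D,F} — drop them.
Initial partition by acceptance: {G,H} | {C,E}.
Refine {G,H} on symbol 0: members go to different blocks, giving {G} and {H}.
On input 0, block {C,E} splits into {C} and {E}.
The partition is now stable with 4 blocks: {G} | {C} | {H} | {E}.
The equivalence class containing C is {C}, of size 1.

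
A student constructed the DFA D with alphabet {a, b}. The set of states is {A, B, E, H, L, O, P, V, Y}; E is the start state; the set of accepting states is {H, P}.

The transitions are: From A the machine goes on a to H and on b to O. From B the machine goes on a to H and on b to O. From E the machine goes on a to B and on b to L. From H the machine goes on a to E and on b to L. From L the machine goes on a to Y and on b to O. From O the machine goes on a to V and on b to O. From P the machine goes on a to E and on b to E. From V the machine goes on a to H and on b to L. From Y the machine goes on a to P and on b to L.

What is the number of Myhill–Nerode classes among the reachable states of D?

First remove the unreachable states {A}; 8 states remain.
Initial partition by acceptance: {H,P} | {B,E,L,O,V,Y}.
On input a, block {B,E,L,O,V,Y} splits into {E,L,O} and {B,V,Y}.
No further refinement is possible. Final partition (3 blocks): {H,P} | {E,L,O} | {B,V,Y}.

3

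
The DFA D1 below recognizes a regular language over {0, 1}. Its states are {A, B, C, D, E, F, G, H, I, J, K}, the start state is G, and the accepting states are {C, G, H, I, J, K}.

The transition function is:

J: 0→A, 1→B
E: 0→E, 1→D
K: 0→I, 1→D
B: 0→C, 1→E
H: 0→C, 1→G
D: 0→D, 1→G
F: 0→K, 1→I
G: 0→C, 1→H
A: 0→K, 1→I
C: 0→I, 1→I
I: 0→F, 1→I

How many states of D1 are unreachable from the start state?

4

No path from G leads to A, B, E, J; the other 7 states are all reachable.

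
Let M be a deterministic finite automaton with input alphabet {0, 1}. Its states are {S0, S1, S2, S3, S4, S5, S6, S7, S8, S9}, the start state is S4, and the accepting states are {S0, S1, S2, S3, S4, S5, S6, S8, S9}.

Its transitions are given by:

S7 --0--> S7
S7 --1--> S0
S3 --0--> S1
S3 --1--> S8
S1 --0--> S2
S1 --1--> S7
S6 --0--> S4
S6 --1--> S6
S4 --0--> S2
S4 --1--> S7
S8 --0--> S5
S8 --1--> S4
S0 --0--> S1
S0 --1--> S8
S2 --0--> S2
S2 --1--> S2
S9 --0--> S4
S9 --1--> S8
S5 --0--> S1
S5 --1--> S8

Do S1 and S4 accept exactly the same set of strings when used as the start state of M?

First remove the unreachable states {S3,S6,S9}; 7 states remain.
Initial partition by acceptance: {S0,S1,S2,S4,S5,S8} | {S7}.
Refine {S0,S1,S2,S4,S5,S8} on symbol 1: members go to different blocks, giving {S0,S2,S5,S8} and {S1,S4}.
Split {S0,S2,S5,S8} by δ(·,0) → {S0,S5} and {S2,S8}.
On input 0, block {S2,S8} splits into {S2} and {S8}.
The partition is now stable with 5 blocks: {S0,S5} | {S7} | {S1,S4} | {S2} | {S8}.
S1 and S4 lie in the same block of the stable partition, so they are equivalent — no string distinguishes them.

Yes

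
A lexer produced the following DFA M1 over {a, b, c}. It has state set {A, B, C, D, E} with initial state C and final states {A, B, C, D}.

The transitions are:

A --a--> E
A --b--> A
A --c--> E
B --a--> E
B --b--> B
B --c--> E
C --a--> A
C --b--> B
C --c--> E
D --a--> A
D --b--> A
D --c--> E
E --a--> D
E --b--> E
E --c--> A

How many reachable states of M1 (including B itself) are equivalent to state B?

All states are reachable from the start state.
Start with accepting vs non-accepting: {A,B,C,D} | {E}.
Split {A,B,C,D} by δ(·,a) → {A,B} and {C,D}.
The partition is now stable with 3 blocks: {A,B} | {E} | {C,D}.
The equivalence class containing B is {A,B}, of size 2.

2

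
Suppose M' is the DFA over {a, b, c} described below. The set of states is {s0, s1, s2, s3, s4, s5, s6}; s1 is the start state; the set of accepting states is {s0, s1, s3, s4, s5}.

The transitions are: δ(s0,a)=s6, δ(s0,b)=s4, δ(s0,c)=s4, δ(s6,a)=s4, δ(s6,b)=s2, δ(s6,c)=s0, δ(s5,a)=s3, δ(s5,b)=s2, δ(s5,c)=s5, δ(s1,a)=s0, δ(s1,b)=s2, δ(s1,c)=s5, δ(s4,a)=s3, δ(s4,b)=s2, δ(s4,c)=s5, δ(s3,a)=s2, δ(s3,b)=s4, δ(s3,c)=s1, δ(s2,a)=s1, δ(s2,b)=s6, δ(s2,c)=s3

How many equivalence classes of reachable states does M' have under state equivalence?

3

Initial partition by acceptance: {s0,s1,s3,s4,s5} | {s2,s6}.
Refine {s0,s1,s3,s4,s5} on symbol a: members go to different blocks, giving {s1,s4,s5} and {s0,s3}.
No further refinement is possible. Final partition (3 blocks): {s1,s4,s5} | {s2,s6} | {s0,s3}.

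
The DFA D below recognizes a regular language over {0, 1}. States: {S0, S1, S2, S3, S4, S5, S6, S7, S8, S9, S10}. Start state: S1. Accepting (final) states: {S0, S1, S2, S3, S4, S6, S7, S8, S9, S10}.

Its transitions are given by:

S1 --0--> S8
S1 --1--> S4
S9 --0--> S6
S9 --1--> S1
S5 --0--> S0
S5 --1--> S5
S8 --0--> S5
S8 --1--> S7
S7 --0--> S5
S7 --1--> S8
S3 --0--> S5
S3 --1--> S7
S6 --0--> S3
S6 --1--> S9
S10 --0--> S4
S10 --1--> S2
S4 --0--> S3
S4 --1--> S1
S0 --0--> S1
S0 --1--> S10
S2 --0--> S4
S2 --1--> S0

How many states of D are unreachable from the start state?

No path from S1 leads to S6, S9; the other 9 states are all reachable.

2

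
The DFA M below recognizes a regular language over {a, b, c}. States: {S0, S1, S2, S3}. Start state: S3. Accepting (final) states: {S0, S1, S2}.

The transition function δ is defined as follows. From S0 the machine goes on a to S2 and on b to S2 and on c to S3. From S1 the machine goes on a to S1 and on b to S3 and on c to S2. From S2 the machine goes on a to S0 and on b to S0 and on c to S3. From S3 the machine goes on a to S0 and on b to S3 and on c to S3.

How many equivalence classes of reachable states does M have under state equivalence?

2

First remove the unreachable states {S1}; 3 states remain.
P0 = {S0,S2} | {S3}.
Stable partition: {S0,S2} | {S3} — 2 equivalence classes.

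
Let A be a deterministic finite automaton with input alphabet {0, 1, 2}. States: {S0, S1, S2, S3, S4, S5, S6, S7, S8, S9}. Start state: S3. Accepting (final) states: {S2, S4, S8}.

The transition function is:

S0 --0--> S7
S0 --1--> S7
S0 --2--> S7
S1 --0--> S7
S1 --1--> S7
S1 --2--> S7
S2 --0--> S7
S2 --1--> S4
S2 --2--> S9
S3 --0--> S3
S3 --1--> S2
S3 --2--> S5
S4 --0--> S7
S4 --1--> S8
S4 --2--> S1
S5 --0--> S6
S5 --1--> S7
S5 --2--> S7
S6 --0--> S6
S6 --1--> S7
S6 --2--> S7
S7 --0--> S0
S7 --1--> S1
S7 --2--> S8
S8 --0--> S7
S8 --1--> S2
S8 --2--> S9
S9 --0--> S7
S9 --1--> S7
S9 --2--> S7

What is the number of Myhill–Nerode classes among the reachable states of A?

All states are reachable from the start state.
P0 = {S2,S4,S8} | {S0,S1,S3,S5,S6,S7,S9}.
Refine {S0,S1,S3,S5,S6,S7,S9} on symbol 1: members go to different blocks, giving {S0,S1,S5,S6,S7,S9} and {S3}.
On input 2, block {S0,S1,S5,S6,S7,S9} splits into {S0,S1,S5,S6,S9} and {S7}.
Split {S0,S1,S5,S6,S9} by δ(·,0) → {S0,S1,S9} and {S5,S6}.
Stable partition: {S2,S4,S8} | {S0,S1,S9} | {S3} | {S7} | {S5,S6} — 5 equivalence classes.

5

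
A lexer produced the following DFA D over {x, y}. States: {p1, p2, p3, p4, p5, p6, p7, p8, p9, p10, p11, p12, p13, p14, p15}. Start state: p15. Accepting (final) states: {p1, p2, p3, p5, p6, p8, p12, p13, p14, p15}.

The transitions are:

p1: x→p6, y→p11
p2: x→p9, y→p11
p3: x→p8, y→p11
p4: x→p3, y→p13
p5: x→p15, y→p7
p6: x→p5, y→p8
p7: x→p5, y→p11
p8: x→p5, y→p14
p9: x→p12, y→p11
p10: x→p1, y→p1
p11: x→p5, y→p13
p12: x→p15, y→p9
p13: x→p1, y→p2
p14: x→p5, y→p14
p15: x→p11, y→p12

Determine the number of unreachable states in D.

3

No path from p15 leads to p3, p4, p10; the other 12 states are all reachable.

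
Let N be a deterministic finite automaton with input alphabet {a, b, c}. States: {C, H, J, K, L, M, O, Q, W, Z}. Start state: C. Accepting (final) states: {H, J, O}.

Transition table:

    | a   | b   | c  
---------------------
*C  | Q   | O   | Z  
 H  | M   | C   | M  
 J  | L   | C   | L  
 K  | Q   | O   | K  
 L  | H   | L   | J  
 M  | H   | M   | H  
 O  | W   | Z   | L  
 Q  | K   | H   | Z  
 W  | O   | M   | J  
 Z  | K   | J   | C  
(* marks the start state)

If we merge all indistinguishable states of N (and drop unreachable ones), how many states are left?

Start with accepting vs non-accepting: {H,J,O} | {C,K,L,M,Q,W,Z}.
On input a, block {C,K,L,M,Q,W,Z} splits into {C,K,Q,Z} and {L,M,W}.
No further refinement is possible. Final partition (3 blocks): {H,J,O} | {C,K,Q,Z} | {L,M,W}.

3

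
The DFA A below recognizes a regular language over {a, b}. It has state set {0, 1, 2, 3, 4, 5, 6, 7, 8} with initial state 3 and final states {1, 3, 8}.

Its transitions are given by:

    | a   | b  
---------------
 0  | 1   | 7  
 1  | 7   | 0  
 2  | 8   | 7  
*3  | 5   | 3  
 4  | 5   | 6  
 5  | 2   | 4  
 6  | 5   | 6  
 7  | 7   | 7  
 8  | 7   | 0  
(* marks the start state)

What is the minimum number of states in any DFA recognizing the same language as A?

All states are reachable from the start state.
Initial partition by acceptance: {1,3,8} | {0,2,4,5,6,7}.
Refine {1,3,8} on symbol b: members go to different blocks, giving {1,8} and {3}.
On input a, block {0,2,4,5,6,7} splits into {4,5,6,7} and {0,2}.
On input a, block {4,5,6,7} splits into {4,6,7} and {5}.
Refine {4,6,7} on symbol a: members go to different blocks, giving {4,6} and {7}.
The partition is now stable with 6 blocks: {1,8} | {4,6} | {3} | {0,2} | {5} | {7}.

6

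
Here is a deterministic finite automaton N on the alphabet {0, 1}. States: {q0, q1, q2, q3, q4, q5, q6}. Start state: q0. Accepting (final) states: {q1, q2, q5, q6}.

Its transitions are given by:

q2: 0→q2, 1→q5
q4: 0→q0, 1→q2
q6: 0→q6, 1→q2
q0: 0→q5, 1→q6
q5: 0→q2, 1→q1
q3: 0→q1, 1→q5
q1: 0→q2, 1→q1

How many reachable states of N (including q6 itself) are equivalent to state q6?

4

First remove the unreachable states {q3,q4}; 5 states remain.
Start with accepting vs non-accepting: {q1,q2,q5,q6} | {q0}.
The partition is now stable with 2 blocks: {q1,q2,q5,q6} | {q0}.
The equivalence class containing q6 is {q1,q2,q5,q6}, of size 4.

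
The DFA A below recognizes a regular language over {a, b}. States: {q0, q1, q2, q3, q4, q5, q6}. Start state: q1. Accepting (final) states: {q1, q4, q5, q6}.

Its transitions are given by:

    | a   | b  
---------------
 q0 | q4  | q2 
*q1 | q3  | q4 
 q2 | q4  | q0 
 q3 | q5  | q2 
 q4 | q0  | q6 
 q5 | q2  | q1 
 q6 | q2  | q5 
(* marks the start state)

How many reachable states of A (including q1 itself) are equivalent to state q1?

4

All states are reachable from the start state.
P0 = {q1,q4,q5,q6} | {q0,q2,q3}.
No further refinement is possible. Final partition (2 blocks): {q1,q4,q5,q6} | {q0,q2,q3}.
State q1 belongs to the block {q1,q4,q5,q6}, which has 4 states.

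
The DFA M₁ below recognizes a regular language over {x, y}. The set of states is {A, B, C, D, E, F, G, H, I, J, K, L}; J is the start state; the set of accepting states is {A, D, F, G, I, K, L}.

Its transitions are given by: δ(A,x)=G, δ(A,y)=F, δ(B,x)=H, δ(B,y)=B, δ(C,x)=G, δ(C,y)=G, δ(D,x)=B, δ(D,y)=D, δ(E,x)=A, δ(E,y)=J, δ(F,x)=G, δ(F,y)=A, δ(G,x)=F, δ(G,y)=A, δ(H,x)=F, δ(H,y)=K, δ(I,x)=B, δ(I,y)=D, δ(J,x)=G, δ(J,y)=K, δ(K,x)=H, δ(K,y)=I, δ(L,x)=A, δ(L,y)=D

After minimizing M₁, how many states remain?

First remove the unreachable states {C,E,L}; 9 states remain.
P0 = {A,D,F,G,I,K} | {B,H,J}.
Refine {A,D,F,G,I,K} on symbol x: members go to different blocks, giving {A,F,G} and {D,I,K}.
On input x, block {B,H,J} splits into {H,J} and {B}.
On input x, block {D,I,K} splits into {D,I} and {K}.
Stable partition: {A,F,G} | {H,J} | {D,I} | {B} | {K} — 5 equivalence classes.

5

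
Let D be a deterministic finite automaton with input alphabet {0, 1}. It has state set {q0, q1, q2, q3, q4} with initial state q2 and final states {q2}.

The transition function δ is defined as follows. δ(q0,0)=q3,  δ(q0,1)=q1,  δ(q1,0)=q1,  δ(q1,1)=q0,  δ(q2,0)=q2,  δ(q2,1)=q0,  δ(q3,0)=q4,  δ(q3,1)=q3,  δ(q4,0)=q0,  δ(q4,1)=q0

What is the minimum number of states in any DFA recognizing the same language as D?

2

Start with accepting vs non-accepting: {q2} | {q0,q1,q3,q4}.
Stable partition: {q2} | {q0,q1,q3,q4} — 2 equivalence classes.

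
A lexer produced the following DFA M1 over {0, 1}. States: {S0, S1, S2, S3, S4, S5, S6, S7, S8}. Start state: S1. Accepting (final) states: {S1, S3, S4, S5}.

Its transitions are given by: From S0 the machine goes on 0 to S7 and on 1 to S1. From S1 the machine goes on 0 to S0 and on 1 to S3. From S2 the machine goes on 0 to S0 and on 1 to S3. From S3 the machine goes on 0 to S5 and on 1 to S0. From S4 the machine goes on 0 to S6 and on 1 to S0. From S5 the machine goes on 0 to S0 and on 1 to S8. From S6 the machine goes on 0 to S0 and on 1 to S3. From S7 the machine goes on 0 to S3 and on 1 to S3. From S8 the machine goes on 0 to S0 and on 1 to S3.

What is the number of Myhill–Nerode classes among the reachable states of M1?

6

Reachable states from the start: {S0,S1,S3,S5,S7,S8}. Unreachable: {S2,S4,S6} — drop them.
Start with accepting vs non-accepting: {S1,S3,S5} | {S0,S7,S8}.
On input 0, block {S1,S3,S5} splits into {S1,S5} and {S3}.
Refine {S1,S5} on symbol 1: members go to different blocks, giving {S1} and {S5}.
On input 0, block {S0,S7,S8} splits into {S0,S8} and {S7}.
Split {S0,S8} by δ(·,0) → {S0} and {S8}.
No further refinement is possible. Final partition (6 blocks): {S1} | {S0} | {S3} | {S5} | {S7} | {S8}.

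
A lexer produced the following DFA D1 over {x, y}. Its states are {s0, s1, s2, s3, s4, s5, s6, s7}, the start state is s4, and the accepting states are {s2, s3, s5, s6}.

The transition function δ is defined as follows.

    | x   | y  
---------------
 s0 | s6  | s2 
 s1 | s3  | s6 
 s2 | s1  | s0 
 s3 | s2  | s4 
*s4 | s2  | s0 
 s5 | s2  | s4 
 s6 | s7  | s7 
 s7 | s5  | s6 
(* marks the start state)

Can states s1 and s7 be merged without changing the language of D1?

All states are reachable from the start state.
Initial partition by acceptance: {s2,s3,s5,s6} | {s0,s1,s4,s7}.
On input x, block {s2,s3,s5,s6} splits into {s2,s6} and {s3,s5}.
Refine {s0,s1,s4,s7} on symbol x: members go to different blocks, giving {s0,s4} and {s1,s7}.
On input y, block {s2,s6} splits into {s2} and {s6}.
Split {s0,s4} by δ(·,x) → {s0} and {s4}.
No further refinement is possible. Final partition (6 blocks): {s2} | {s0} | {s3,s5} | {s1,s7} | {s6} | {s4}.
s1 and s7 lie in the same block of the stable partition, so they are equivalent — no string distinguishes them.

Yes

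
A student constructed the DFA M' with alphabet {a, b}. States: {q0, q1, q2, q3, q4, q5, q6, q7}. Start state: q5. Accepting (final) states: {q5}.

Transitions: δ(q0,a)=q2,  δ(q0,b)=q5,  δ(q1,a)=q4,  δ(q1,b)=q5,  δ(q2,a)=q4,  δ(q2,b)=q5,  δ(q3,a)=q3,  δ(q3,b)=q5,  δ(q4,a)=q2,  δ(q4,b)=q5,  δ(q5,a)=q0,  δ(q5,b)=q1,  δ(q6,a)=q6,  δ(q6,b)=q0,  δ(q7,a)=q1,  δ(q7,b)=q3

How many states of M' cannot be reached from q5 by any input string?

3

Starting at q5 and following transitions, the reachable set is {q0, q1, q2, q4, q5}. That leaves q3, q6, q7 unreachable — 3 in total.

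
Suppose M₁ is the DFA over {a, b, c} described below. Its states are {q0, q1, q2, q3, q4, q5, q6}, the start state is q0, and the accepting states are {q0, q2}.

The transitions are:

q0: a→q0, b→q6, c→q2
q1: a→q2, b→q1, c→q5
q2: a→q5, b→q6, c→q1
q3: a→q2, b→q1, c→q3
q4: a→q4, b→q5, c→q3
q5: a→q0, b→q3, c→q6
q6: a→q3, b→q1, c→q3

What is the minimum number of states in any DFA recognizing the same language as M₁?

Reachable states from the start: {q0,q1,q2,q3,q5,q6}. Unreachable: {q4} — drop them.
Initial partition by acceptance: {q0,q2} | {q1,q3,q5,q6}.
Refine {q0,q2} on symbol a: members go to different blocks, giving {q0} and {q2}.
Split {q1,q3,q5,q6} by δ(·,a) → {q1,q3} and {q5} and {q6}.
Refine {q1,q3} on symbol c: members go to different blocks, giving {q1} and {q3}.
Stable partition: {q0} | {q1} | {q2} | {q5} | {q6} | {q3} — 6 equivalence classes.

6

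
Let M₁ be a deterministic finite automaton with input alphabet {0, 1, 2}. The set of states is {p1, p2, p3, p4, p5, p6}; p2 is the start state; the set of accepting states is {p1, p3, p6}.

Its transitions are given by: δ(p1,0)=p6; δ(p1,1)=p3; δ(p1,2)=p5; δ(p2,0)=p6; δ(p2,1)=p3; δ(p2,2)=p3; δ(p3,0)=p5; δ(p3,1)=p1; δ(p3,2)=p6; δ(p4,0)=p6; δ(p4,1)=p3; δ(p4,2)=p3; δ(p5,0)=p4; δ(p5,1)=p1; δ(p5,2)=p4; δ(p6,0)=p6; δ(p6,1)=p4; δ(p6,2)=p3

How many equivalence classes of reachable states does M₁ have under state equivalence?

5

All states are reachable from the start state.
P0 = {p1,p3,p6} | {p2,p4,p5}.
Split {p1,p3,p6} by δ(·,0) → {p1,p6} and {p3}.
Split {p1,p6} by δ(·,1) → {p1} and {p6}.
Split {p2,p4,p5} by δ(·,0) → {p2,p4} and {p5}.
The partition is now stable with 5 blocks: {p1} | {p2,p4} | {p3} | {p6} | {p5}.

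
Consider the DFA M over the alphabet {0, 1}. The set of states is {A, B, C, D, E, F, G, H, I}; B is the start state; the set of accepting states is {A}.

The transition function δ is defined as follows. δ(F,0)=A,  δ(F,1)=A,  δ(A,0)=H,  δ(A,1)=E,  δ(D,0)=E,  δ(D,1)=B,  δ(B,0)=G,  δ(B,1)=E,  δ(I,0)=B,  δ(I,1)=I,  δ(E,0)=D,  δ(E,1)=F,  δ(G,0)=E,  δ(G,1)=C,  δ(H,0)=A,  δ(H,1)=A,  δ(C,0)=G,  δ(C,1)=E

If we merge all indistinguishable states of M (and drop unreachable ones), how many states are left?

5

States {I} cannot be reached from the start state, so discard them.
Initial partition by acceptance: {A} | {B,C,D,E,F,G,H}.
Refine {B,C,D,E,F,G,H} on symbol 0: members go to different blocks, giving {B,C,D,E,G} and {F,H}.
Split {B,C,D,E,G} by δ(·,1) → {B,C,D,G} and {E}.
Refine {B,C,D,G} on symbol 0: members go to different blocks, giving {B,C} and {D,G}.
No further refinement is possible. Final partition (5 blocks): {A} | {B,C} | {F,H} | {E} | {D,G}.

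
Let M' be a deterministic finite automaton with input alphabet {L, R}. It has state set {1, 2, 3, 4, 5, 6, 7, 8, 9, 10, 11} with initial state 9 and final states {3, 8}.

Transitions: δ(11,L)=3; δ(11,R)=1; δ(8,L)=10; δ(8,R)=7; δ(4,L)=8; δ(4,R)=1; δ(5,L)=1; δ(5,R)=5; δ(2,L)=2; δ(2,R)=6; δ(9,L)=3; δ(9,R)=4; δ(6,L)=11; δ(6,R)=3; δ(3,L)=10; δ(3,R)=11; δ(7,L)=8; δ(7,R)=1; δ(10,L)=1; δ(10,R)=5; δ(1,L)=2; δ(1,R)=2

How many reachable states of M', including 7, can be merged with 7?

3

Start with accepting vs non-accepting: {3,8} | {1,2,4,5,6,7,9,10,11}.
Refine {1,2,4,5,6,7,9,10,11} on symbol L: members go to different blocks, giving {1,2,5,6,10} and {4,7,9,11}.
Refine {1,2,5,6,10} on symbol L: members go to different blocks, giving {1,2,5,10} and {6}.
Split {1,2,5,10} by δ(·,R) → {1,5,10} and {2}.
Refine {1,5,10} on symbol L: members go to different blocks, giving {5,10} and {1}.
On input R, block {4,7,9,11} splits into {4,7,11} and {9}.
Stable partition: {3,8} | {5,10} | {4,7,11} | {6} | {2} | {1} | {9} — 7 equivalence classes.
State 7 belongs to the block {4,7,11}, which has 3 states.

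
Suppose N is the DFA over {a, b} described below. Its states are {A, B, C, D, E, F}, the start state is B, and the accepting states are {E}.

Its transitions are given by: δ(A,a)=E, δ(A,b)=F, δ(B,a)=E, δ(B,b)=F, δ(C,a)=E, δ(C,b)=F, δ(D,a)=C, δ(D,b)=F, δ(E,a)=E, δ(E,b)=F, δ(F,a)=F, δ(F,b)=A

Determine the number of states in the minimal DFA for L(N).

3

First remove the unreachable states {C,D}; 4 states remain.
Start with accepting vs non-accepting: {E} | {A,B,F}.
On input a, block {A,B,F} splits into {A,B} and {F}.
The partition is now stable with 3 blocks: {E} | {A,B} | {F}.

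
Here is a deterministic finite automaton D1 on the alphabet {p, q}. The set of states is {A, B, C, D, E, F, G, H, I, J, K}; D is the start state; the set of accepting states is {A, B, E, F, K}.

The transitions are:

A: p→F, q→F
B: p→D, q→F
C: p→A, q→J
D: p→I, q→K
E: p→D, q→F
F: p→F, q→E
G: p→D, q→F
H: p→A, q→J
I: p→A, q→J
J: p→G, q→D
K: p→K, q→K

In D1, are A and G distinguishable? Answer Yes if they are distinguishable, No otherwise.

First remove the unreachable states {B,C,H}; 8 states remain.
Start with accepting vs non-accepting: {A,E,F,K} | {D,G,I,J}.
On input p, block {A,E,F,K} splits into {A,F,K} and {E}.
Refine {A,F,K} on symbol q: members go to different blocks, giving {A,K} and {F}.
Refine {A,K} on symbol p: members go to different blocks, giving {A} and {K}.
Refine {D,G,I,J} on symbol p: members go to different blocks, giving {D,G,J} and {I}.
Refine {D,G,J} on symbol p: members go to different blocks, giving {G,J} and {D}.
On input p, block {G,J} splits into {G} and {J}.
Stable partition: {A} | {G} | {E} | {F} | {K} | {I} | {D} | {J} — 8 equivalence classes.
A and G end up in different blocks, so they are distinguishable. For instance, the string 'ε' is accepted from only A.

Yes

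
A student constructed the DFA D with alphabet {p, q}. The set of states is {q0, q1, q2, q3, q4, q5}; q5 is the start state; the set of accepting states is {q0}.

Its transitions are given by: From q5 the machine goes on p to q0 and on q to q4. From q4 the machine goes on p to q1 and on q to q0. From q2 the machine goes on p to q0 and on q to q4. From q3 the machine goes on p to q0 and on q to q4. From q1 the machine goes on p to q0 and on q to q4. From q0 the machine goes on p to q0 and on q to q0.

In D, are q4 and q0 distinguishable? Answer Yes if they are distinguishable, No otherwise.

Reachable states from the start: {q0,q1,q4,q5}. Unreachable: {q2,q3} — drop them.
P0 = {q0} | {q1,q4,q5}.
Refine {q1,q4,q5} on symbol p: members go to different blocks, giving {q1,q5} and {q4}.
No further refinement is possible. Final partition (3 blocks): {q0} | {q1,q5} | {q4}.
q4 and q0 end up in different blocks, so they are distinguishable. For instance, the string 'ε' is accepted from only q0.

Yes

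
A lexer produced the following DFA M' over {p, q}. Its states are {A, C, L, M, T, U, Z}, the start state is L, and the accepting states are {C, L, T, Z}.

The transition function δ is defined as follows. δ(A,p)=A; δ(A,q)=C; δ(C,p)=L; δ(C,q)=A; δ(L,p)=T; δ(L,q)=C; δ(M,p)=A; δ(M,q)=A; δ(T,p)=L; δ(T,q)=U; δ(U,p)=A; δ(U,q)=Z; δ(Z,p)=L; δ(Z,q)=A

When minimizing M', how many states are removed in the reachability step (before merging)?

Starting at L and following transitions, the reachable set is {A, C, L, T, U, Z}. That leaves M unreachable — 1 in total.

1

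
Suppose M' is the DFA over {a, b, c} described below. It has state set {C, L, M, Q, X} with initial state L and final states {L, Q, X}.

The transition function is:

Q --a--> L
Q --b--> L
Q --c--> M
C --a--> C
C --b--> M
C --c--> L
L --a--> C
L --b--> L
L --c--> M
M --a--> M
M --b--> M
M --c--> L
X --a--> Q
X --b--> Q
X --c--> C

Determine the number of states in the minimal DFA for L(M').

2

Reachable states from the start: {C,L,M}. Unreachable: {Q,X} — drop them.
Start with accepting vs non-accepting: {L} | {C,M}.
Stable partition: {L} | {C,M} — 2 equivalence classes.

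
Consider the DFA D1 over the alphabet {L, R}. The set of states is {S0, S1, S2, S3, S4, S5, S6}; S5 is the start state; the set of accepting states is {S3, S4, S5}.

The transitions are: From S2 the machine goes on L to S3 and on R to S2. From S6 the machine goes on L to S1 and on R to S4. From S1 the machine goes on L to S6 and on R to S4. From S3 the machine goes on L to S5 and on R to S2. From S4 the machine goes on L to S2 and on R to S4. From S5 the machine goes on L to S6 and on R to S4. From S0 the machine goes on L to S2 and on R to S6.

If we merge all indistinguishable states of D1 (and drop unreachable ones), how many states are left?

5

States {S0} cannot be reached from the start state, so discard them.
Start with accepting vs non-accepting: {S3,S4,S5} | {S1,S2,S6}.
Split {S3,S4,S5} by δ(·,L) → {S4,S5} and {S3}.
Split {S1,S2,S6} by δ(·,L) → {S1,S6} and {S2}.
On input L, block {S4,S5} splits into {S4} and {S5}.
Stable partition: {S4} | {S1,S6} | {S3} | {S2} | {S5} — 5 equivalence classes.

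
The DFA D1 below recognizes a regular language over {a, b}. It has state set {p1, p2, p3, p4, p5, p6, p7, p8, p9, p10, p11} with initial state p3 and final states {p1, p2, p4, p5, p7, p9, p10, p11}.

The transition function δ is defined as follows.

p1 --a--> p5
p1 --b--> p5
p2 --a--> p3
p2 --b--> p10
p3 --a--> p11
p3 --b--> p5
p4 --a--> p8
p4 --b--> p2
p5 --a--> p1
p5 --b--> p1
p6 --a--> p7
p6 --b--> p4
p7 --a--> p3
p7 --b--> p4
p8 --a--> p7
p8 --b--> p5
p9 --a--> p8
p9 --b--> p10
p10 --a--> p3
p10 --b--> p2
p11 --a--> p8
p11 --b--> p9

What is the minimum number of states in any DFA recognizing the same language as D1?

States {p6} cannot be reached from the start state, so discard them.
P0 = {p1,p2,p4,p5,p7,p9,p10,p11} | {p3,p8}.
Refine {p1,p2,p4,p5,p7,p9,p10,p11} on symbol a: members go to different blocks, giving {p2,p4,p7,p9,p10,p11} and {p1,p5}.
No further refinement is possible. Final partition (3 blocks): {p2,p4,p7,p9,p10,p11} | {p3,p8} | {p1,p5}.

3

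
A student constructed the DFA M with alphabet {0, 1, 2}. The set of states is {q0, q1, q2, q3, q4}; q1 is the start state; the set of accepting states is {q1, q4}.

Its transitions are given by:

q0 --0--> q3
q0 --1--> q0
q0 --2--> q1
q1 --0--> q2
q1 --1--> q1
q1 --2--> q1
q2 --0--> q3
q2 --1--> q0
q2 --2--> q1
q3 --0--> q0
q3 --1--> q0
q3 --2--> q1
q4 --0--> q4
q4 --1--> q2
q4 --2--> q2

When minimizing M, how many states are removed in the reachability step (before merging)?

1

Starting at q1 and following transitions, the reachable set is {q0, q1, q2, q3}. That leaves q4 unreachable — 1 in total.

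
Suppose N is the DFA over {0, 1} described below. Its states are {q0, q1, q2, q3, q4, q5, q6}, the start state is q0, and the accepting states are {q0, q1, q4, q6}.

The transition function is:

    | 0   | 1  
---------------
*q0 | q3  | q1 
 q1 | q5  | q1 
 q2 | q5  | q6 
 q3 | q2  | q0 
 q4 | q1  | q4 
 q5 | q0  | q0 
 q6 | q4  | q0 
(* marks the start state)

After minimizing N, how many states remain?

7

All states are reachable from the start state.
Initial partition by acceptance: {q0,q1,q4,q6} | {q2,q3,q5}.
On input 0, block {q0,q1,q4,q6} splits into {q0,q1} and {q4,q6}.
Split {q2,q3,q5} by δ(·,0) → {q2,q3} and {q5}.
Refine {q0,q1} on symbol 0: members go to different blocks, giving {q0} and {q1}.
Refine {q2,q3} on symbol 0: members go to different blocks, giving {q2} and {q3}.
On input 0, block {q4,q6} splits into {q4} and {q6}.
Stable partition: {q0} | {q2} | {q4} | {q5} | {q1} | {q3} | {q6} — 7 equivalence classes.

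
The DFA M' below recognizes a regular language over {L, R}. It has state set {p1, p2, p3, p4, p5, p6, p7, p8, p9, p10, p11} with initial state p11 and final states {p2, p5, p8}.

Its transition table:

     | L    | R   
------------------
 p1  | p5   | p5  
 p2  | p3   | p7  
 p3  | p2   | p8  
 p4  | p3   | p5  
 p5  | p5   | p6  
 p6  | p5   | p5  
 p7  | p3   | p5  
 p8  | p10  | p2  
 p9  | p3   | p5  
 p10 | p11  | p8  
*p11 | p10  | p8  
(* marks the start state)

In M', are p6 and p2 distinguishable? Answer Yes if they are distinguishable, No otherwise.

First remove the unreachable states {p1,p4,p9}; 8 states remain.
P0 = {p2,p5,p8} | {p3,p6,p7,p10,p11}.
Refine {p2,p5,p8} on symbol L: members go to different blocks, giving {p2,p8} and {p5}.
On input R, block {p2,p8} splits into {p2} and {p8}.
Split {p3,p6,p7,p10,p11} by δ(·,L) → {p7,p10,p11} and {p3} and {p6}.
On input L, block {p7,p10,p11} splits into {p10,p11} and {p7}.
No further refinement is possible. Final partition (7 blocks): {p2} | {p10,p11} | {p5} | {p8} | {p3} | {p6} | {p7}.
p6 and p2 end up in different blocks, so they are distinguishable. For instance, the string 'ε' is accepted from only p2.

Yes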